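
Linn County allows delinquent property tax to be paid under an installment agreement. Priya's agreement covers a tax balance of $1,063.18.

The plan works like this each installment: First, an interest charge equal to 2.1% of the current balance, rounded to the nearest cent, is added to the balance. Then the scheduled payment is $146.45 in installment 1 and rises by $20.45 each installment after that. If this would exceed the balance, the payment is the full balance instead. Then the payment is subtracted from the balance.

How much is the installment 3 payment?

# | Opening | Interest | Payment | End bal
1 | $1,063.18 | $22.33 | $146.45 | $939.06
2 | $939.06 | $19.72 | $166.90 | $791.88
3 | $791.88 | $16.63 | $187.35 | $621.16

$187.35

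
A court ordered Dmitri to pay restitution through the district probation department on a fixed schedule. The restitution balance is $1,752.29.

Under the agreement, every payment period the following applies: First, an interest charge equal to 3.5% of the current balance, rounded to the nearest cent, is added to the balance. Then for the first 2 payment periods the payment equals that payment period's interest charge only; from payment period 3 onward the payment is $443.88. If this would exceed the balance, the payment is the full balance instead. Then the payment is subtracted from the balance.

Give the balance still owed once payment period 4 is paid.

Payment period 1: opening $1,752.29; interest $61.33 → $1,813.62; payment $61.33; balance $1,752.29
Payment period 2: opening $1,752.29; interest $61.33 → $1,813.62; payment $61.33; balance $1,752.29
Payment period 3: opening $1,752.29; interest $61.33 → $1,813.62; payment $443.88; balance $1,369.74
Payment period 4: opening $1,369.74; interest $47.94 → $1,417.68; payment $443.88; balance $973.80

$973.80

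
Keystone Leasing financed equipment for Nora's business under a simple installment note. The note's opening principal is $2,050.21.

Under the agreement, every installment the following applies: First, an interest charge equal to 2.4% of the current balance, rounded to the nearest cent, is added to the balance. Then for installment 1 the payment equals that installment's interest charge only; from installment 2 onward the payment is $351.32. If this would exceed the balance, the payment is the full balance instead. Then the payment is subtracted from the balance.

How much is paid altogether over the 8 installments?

$2,285.36

Installment 1: $2,050.21 +$49.21 interest = $2,099.42; pay $49.21 → $2,050.21
Installment 2: $2,050.21 +$49.21 interest = $2,099.42; pay $351.32 → $1,748.10
Installment 3: $1,748.10 +$41.95 interest = $1,790.05; pay $351.32 → $1,438.73
Installment 4: $1,438.73 +$34.53 interest = $1,473.26; pay $351.32 → $1,121.94
Installment 5: $1,121.94 +$26.93 interest = $1,148.87; pay $351.32 → $797.55
Installment 6: $797.55 +$19.14 interest = $816.69; pay $351.32 → $465.37
Installment 7: $465.37 +$11.17 interest = $476.54; pay $351.32 → $125.22
Installment 8: $125.22 +$3.01 interest = $128.23; pay $128.23 → $0.00
Total paid: $2,285.36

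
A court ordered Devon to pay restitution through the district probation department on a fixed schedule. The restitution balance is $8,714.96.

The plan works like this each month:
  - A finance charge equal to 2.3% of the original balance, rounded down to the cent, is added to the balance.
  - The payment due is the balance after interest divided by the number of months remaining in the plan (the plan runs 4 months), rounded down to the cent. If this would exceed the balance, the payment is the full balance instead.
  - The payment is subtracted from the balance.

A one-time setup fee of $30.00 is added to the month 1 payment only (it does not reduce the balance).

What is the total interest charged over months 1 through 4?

$801.76

# | Opening | Interest | Payment | Fee | End bal
1 | $8,714.96 | $200.44 | $2,228.85 | $30.00 | $6,686.55
2 | $6,686.55 | $200.44 | $2,295.66 | — | $4,591.33
3 | $4,591.33 | $200.44 | $2,395.88 | — | $2,395.89
4 | $2,395.89 | $200.44 | $2,596.33 | — | $0.00
Total interest: $200.44 + $200.44 + $200.44 + $200.44 = $801.76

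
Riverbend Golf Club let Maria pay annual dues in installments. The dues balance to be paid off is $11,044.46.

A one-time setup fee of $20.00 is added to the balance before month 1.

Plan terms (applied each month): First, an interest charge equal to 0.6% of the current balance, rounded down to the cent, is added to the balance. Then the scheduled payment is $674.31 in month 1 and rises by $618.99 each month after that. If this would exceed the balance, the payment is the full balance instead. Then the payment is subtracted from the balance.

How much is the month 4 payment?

$2,531.28

Month 1: opening $11,064.46; interest $66.38 → $11,130.84; payment $674.31; balance $10,456.53
Month 2: opening $10,456.53; interest $62.73 → $10,519.26; payment $1,293.30; balance $9,225.96
Month 3: opening $9,225.96; interest $55.35 → $9,281.31; payment $1,912.29; balance $7,369.02
Month 4: opening $7,369.02; interest $44.21 → $7,413.23; payment $2,531.28; balance $4,881.95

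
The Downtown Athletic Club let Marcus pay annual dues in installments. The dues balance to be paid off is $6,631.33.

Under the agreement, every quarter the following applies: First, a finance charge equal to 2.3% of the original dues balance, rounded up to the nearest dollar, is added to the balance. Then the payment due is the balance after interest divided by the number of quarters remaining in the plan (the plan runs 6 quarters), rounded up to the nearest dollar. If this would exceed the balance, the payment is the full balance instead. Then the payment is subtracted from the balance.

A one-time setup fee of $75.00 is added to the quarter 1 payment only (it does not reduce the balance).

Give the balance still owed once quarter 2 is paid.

Quarter 1: $6,631.33 +$153.00 interest = $6,784.33; pay $1,131.00 (+ $75.00 fee) → $5,653.33
Quarter 2: $5,653.33 +$153.00 interest = $5,806.33; pay $1,162.00 → $4,644.33

$4,644.33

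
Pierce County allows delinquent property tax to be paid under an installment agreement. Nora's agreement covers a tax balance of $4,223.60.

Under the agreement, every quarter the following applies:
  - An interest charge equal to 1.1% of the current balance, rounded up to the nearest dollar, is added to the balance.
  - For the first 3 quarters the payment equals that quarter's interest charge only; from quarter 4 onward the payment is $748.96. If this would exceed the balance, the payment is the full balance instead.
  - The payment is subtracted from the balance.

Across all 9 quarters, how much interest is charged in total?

Quarter 1: $4,223.60 +$47.00 interest = $4,270.60; pay $47.00 → $4,223.60
Quarter 2: $4,223.60 +$47.00 interest = $4,270.60; pay $47.00 → $4,223.60
Quarter 3: $4,223.60 +$47.00 interest = $4,270.60; pay $47.00 → $4,223.60
Quarter 4: $4,223.60 +$47.00 interest = $4,270.60; pay $748.96 → $3,521.64
Quarter 5: $3,521.64 +$39.00 interest = $3,560.64; pay $748.96 → $2,811.68
Quarter 6: $2,811.68 +$31.00 interest = $2,842.68; pay $748.96 → $2,093.72
Quarter 7: $2,093.72 +$24.00 interest = $2,117.72; pay $748.96 → $1,368.76
Quarter 8: $1,368.76 +$16.00 interest = $1,384.76; pay $748.96 → $635.80
Quarter 9: $635.80 +$7.00 interest = $642.80; pay $642.80 → $0.00
Total interest: $47.00 + $47.00 + $47.00 + $47.00 + $39.00 + $31.00 + $24.00 + $16.00 + $7.00 = $305.00

$305.00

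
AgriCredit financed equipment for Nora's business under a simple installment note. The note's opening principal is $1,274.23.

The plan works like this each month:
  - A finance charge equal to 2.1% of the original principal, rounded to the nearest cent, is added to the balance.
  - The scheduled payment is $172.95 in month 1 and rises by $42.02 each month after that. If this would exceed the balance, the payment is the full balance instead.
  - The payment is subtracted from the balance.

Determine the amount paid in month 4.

# | Opening | Interest | Payment | End bal
1 | $1,274.23 | $26.76 | $172.95 | $1,128.04
2 | $1,128.04 | $26.76 | $214.97 | $939.83
3 | $939.83 | $26.76 | $256.99 | $709.60
4 | $709.60 | $26.76 | $299.01 | $437.35

$299.01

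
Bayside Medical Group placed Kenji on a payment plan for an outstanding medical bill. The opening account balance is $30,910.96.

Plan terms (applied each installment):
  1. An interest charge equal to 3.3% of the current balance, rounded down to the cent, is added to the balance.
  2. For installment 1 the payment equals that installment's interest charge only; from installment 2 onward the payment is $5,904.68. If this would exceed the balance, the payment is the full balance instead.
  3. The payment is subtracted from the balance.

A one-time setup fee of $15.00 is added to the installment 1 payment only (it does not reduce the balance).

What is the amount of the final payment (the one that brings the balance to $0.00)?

# | Opening | Interest | Payment | Fee | End bal
1 | $30,910.96 | $1,020.06 | $1,020.06 | $15.00 | $30,910.96
2 | $30,910.96 | $1,020.06 | $5,904.68 | — | $26,026.34
3 | $26,026.34 | $858.86 | $5,904.68 | — | $20,980.52
4 | $20,980.52 | $692.35 | $5,904.68 | — | $15,768.19
5 | $15,768.19 | $520.35 | $5,904.68 | — | $10,383.86
6 | $10,383.86 | $342.66 | $5,904.68 | — | $4,821.84
7 | $4,821.84 | $159.12 | $4,980.96 | — | $0.00

$4,980.96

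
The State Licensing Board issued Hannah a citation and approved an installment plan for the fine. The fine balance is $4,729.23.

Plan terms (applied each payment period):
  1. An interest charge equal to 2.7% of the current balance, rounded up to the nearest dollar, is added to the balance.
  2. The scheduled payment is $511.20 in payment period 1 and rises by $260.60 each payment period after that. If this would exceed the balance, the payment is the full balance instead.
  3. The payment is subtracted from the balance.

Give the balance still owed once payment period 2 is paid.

# | Opening | Interest | Payment | End bal
1 | $4,729.23 | $128.00 | $511.20 | $4,346.03
2 | $4,346.03 | $118.00 | $771.80 | $3,692.23

$3,692.23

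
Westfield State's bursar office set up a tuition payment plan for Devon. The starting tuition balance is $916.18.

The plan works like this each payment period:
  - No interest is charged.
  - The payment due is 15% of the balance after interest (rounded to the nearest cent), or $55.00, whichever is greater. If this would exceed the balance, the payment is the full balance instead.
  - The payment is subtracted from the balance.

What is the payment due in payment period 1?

$137.43

Payment period 1: opening $916.18; payment $137.43; balance $778.75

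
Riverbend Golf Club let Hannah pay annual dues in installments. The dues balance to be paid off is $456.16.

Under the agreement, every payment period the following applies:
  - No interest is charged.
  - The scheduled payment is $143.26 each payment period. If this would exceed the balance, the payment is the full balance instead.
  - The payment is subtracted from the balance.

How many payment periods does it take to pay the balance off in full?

4

Payment period 1: opening $456.16; payment $143.26; balance $312.90
Payment period 2: opening $312.90; payment $143.26; balance $169.64
Payment period 3: opening $169.64; payment $143.26; balance $26.38
Payment period 4: opening $26.38; payment $26.38; balance $0.00
Balance reaches $0.00 in payment period 4.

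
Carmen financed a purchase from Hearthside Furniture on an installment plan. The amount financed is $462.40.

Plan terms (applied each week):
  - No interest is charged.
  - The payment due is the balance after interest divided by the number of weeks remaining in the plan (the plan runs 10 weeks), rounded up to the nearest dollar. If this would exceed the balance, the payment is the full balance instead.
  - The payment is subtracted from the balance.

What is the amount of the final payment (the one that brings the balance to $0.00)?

$45.40

Week 1: $462.40 − $47.00 → $415.40
Week 2: $415.40 − $47.00 → $368.40
Week 3: $368.40 − $47.00 → $321.40
Week 4: $321.40 − $46.00 → $275.40
Week 5: $275.40 − $46.00 → $229.40
Week 6: $229.40 − $46.00 → $183.40
Week 7: $183.40 − $46.00 → $137.40
Week 8: $137.40 − $46.00 → $91.40
Week 9: $91.40 − $46.00 → $45.40
Week 10: $45.40 − $45.40 → $0.00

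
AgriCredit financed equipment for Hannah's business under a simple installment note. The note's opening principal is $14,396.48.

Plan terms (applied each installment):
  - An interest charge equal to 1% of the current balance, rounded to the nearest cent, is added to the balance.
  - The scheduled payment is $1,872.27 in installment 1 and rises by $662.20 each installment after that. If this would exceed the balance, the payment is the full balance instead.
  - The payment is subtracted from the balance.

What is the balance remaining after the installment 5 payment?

Installment 1: opening $14,396.48; interest $143.96 → $14,540.44; payment $1,872.27; balance $12,668.17
Installment 2: opening $12,668.17; interest $126.68 → $12,794.85; payment $2,534.47; balance $10,260.38
Installment 3: opening $10,260.38; interest $102.60 → $10,362.98; payment $3,196.67; balance $7,166.31
Installment 4: opening $7,166.31; interest $71.66 → $7,237.97; payment $3,858.87; balance $3,379.10
Installment 5: opening $3,379.10; interest $33.79 → $3,412.89; payment $3,412.89; balance $0.00

$0.00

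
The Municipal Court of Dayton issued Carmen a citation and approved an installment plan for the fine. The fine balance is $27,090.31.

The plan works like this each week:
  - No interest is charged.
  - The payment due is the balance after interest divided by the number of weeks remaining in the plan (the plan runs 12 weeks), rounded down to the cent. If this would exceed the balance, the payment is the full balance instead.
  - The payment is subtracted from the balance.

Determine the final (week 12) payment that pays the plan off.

Week 1: opening $27,090.31; payment $2,257.52; balance $24,832.79
Week 2: opening $24,832.79; payment $2,257.52; balance $22,575.27
Week 3: opening $22,575.27; payment $2,257.52; balance $20,317.75
Week 4: opening $20,317.75; payment $2,257.52; balance $18,060.23
Week 5: opening $18,060.23; payment $2,257.52; balance $15,802.71
Week 6: opening $15,802.71; payment $2,257.53; balance $13,545.18
Week 7: opening $13,545.18; payment $2,257.53; balance $11,287.65
Week 8: opening $11,287.65; payment $2,257.53; balance $9,030.12
Week 9: opening $9,030.12; payment $2,257.53; balance $6,772.59
Week 10: opening $6,772.59; payment $2,257.53; balance $4,515.06
Week 11: opening $4,515.06; payment $2,257.53; balance $2,257.53
Week 12: opening $2,257.53; payment $2,257.53; balance $0.00

$2,257.53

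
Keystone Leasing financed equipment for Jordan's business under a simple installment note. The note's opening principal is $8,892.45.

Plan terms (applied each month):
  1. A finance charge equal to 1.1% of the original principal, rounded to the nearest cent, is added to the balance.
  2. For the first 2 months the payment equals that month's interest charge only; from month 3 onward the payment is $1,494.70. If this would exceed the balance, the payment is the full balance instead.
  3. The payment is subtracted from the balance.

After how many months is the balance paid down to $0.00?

Month 1: opening $8,892.45; interest $97.82 → $8,990.27; payment $97.82; balance $8,892.45
Month 2: opening $8,892.45; interest $97.82 → $8,990.27; payment $97.82; balance $8,892.45
Month 3: opening $8,892.45; interest $97.82 → $8,990.27; payment $1,494.70; balance $7,495.57
Month 4: opening $7,495.57; interest $97.82 → $7,593.39; payment $1,494.70; balance $6,098.69
Month 5: opening $6,098.69; interest $97.82 → $6,196.51; payment $1,494.70; balance $4,701.81
Month 6: opening $4,701.81; interest $97.82 → $4,799.63; payment $1,494.70; balance $3,304.93
Month 7: opening $3,304.93; interest $97.82 → $3,402.75; payment $1,494.70; balance $1,908.05
Month 8: opening $1,908.05; interest $97.82 → $2,005.87; payment $1,494.70; balance $511.17
Month 9: opening $511.17; interest $97.82 → $608.99; payment $608.99; balance $0.00
Balance reaches $0.00 in month 9.

9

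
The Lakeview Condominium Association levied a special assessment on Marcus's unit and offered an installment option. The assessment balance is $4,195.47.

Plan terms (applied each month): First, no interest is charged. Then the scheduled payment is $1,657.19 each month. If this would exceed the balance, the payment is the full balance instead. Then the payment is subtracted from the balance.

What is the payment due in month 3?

$881.09

Month 1: opening $4,195.47; payment $1,657.19; balance $2,538.28
Month 2: opening $2,538.28; payment $1,657.19; balance $881.09
Month 3: opening $881.09; payment $881.09; balance $0.00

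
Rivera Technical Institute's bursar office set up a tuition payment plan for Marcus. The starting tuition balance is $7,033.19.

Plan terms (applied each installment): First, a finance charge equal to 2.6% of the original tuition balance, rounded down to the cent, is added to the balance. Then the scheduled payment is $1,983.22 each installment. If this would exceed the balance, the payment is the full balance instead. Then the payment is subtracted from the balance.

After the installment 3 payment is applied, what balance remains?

$1,632.11

Installment 1: opening $7,033.19; interest $182.86 → $7,216.05; payment $1,983.22; balance $5,232.83
Installment 2: opening $5,232.83; interest $182.86 → $5,415.69; payment $1,983.22; balance $3,432.47
Installment 3: opening $3,432.47; interest $182.86 → $3,615.33; payment $1,983.22; balance $1,632.11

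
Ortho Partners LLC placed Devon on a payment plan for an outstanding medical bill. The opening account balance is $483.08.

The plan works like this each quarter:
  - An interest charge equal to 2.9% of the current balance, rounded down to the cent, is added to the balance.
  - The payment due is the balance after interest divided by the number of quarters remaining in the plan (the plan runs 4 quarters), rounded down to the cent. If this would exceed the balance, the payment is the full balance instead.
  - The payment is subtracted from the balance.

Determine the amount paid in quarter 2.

Quarter 1: $483.08 +$14.00 interest = $497.08; pay $124.27 → $372.81
Quarter 2: $372.81 +$10.81 interest = $383.62; pay $127.87 → $255.75

$127.87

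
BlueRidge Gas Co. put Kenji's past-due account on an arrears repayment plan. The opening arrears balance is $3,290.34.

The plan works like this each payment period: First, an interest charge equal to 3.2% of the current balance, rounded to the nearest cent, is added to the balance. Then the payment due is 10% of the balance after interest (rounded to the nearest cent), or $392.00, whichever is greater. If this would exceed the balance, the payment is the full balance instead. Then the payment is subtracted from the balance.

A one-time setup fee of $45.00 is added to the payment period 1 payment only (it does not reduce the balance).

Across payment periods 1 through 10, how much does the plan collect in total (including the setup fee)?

$3,938.12

# | Opening | Interest | Payment | Fee | End bal
1 | $3,290.34 | $105.29 | $392.00 | $45.00 | $3,003.63
2 | $3,003.63 | $96.12 | $392.00 | — | $2,707.75
3 | $2,707.75 | $86.65 | $392.00 | — | $2,402.40
4 | $2,402.40 | $76.88 | $392.00 | — | $2,087.28
5 | $2,087.28 | $66.79 | $392.00 | — | $1,762.07
6 | $1,762.07 | $56.39 | $392.00 | — | $1,426.46
7 | $1,426.46 | $45.65 | $392.00 | — | $1,080.11
8 | $1,080.11 | $34.56 | $392.00 | — | $722.67
9 | $722.67 | $23.13 | $392.00 | — | $353.80
10 | $353.80 | $11.32 | $365.12 | — | $0.00
Total paid: $3,938.12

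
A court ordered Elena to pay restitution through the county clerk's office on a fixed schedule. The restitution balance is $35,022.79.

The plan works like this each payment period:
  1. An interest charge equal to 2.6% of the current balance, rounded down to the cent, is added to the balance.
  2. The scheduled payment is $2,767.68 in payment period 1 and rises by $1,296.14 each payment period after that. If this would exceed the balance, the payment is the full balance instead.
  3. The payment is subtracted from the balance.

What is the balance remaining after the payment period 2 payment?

Payment period 1: opening $35,022.79; interest $910.59 → $35,933.38; payment $2,767.68; balance $33,165.70
Payment period 2: opening $33,165.70; interest $862.30 → $34,028.00; payment $4,063.82; balance $29,964.18

$29,964.18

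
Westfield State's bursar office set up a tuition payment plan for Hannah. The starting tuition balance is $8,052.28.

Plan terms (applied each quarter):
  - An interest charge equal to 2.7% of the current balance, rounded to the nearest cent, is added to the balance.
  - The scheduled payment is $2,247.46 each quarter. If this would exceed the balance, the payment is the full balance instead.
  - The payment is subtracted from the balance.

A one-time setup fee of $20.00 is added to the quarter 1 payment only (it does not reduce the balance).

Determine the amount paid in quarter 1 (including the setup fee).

$2,267.46

Quarter 1: $8,052.28 +$217.41 interest = $8,269.69; pay $2,247.46 (+ $20.00 fee) → $6,022.23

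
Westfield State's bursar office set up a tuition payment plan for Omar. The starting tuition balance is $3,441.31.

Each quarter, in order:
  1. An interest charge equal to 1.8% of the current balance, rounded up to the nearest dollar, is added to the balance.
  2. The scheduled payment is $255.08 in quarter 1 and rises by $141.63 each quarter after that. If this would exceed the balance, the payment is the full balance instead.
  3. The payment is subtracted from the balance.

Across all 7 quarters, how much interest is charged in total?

$272.00

# | Opening | Interest | Payment | End bal
1 | $3,441.31 | $62.00 | $255.08 | $3,248.23
2 | $3,248.23 | $59.00 | $396.71 | $2,910.52
3 | $2,910.52 | $53.00 | $538.34 | $2,425.18
4 | $2,425.18 | $44.00 | $679.97 | $1,789.21
5 | $1,789.21 | $33.00 | $821.60 | $1,000.61
6 | $1,000.61 | $19.00 | $963.23 | $56.38
7 | $56.38 | $2.00 | $58.38 | $0.00
Total interest: $62.00 + $59.00 + $53.00 + $44.00 + $33.00 + $19.00 + $2.00 = $272.00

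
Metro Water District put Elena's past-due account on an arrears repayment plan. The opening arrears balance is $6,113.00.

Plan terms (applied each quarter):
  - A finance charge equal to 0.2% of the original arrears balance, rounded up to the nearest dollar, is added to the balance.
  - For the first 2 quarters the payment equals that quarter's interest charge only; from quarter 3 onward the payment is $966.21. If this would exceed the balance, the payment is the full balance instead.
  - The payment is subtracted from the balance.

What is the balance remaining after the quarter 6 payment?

Quarter 1: opening $6,113.00; interest $13.00 → $6,126.00; payment $13.00; balance $6,113.00
Quarter 2: opening $6,113.00; interest $13.00 → $6,126.00; payment $13.00; balance $6,113.00
Quarter 3: opening $6,113.00; interest $13.00 → $6,126.00; payment $966.21; balance $5,159.79
Quarter 4: opening $5,159.79; interest $13.00 → $5,172.79; payment $966.21; balance $4,206.58
Quarter 5: opening $4,206.58; interest $13.00 → $4,219.58; payment $966.21; balance $3,253.37
Quarter 6: opening $3,253.37; interest $13.00 → $3,266.37; payment $966.21; balance $2,300.16

$2,300.16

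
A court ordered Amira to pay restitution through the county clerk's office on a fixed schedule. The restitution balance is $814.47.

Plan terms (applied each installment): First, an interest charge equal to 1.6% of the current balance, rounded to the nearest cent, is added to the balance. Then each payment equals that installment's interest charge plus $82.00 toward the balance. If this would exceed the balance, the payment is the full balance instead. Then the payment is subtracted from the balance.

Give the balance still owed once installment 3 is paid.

Installment 1: opening $814.47; interest $13.03 → $827.50; payment $95.03; balance $732.47
Installment 2: opening $732.47; interest $11.72 → $744.19; payment $93.72; balance $650.47
Installment 3: opening $650.47; interest $10.41 → $660.88; payment $92.41; balance $568.47

$568.47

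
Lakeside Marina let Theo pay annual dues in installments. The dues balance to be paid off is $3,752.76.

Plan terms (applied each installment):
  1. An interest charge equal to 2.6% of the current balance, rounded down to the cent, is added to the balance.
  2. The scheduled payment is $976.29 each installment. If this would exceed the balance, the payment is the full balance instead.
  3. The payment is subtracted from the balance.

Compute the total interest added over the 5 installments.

# | Opening | Interest | Payment | End bal
1 | $3,752.76 | $97.57 | $976.29 | $2,874.04
2 | $2,874.04 | $74.72 | $976.29 | $1,972.47
3 | $1,972.47 | $51.28 | $976.29 | $1,047.46
4 | $1,047.46 | $27.23 | $976.29 | $98.40
5 | $98.40 | $2.55 | $100.95 | $0.00
Total interest: $97.57 + $74.72 + $51.28 + $27.23 + $2.55 = $253.35

$253.35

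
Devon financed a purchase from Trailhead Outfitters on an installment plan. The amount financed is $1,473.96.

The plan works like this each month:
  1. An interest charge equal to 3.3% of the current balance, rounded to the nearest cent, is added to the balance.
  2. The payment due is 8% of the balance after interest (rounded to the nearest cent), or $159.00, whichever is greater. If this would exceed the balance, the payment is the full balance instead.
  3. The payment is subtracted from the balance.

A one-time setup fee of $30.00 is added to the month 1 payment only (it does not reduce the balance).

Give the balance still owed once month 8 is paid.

$482.11

Month 1: opening $1,473.96; interest $48.64 → $1,522.60; payment $159.00 (+ $30.00 fee); balance $1,363.60
Month 2: opening $1,363.60; interest $45.00 → $1,408.60; payment $159.00; balance $1,249.60
Month 3: opening $1,249.60; interest $41.24 → $1,290.84; payment $159.00; balance $1,131.84
Month 4: opening $1,131.84; interest $37.35 → $1,169.19; payment $159.00; balance $1,010.19
Month 5: opening $1,010.19; interest $33.34 → $1,043.53; payment $159.00; balance $884.53
Month 6: opening $884.53; interest $29.19 → $913.72; payment $159.00; balance $754.72
Month 7: opening $754.72; interest $24.91 → $779.63; payment $159.00; balance $620.63
Month 8: opening $620.63; interest $20.48 → $641.11; payment $159.00; balance $482.11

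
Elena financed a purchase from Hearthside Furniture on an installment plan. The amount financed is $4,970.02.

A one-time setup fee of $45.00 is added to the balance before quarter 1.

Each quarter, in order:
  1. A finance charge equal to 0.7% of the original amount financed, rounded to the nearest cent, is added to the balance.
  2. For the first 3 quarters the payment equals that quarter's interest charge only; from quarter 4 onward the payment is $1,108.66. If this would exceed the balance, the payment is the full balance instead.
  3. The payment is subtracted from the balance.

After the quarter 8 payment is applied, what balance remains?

Quarter 1: $5,015.02 +$34.79 interest = $5,049.81; pay $34.79 → $5,015.02
Quarter 2: $5,015.02 +$34.79 interest = $5,049.81; pay $34.79 → $5,015.02
Quarter 3: $5,015.02 +$34.79 interest = $5,049.81; pay $34.79 → $5,015.02
Quarter 4: $5,015.02 +$34.79 interest = $5,049.81; pay $1,108.66 → $3,941.15
Quarter 5: $3,941.15 +$34.79 interest = $3,975.94; pay $1,108.66 → $2,867.28
Quarter 6: $2,867.28 +$34.79 interest = $2,902.07; pay $1,108.66 → $1,793.41
Quarter 7: $1,793.41 +$34.79 interest = $1,828.20; pay $1,108.66 → $719.54
Quarter 8: $719.54 +$34.79 interest = $754.33; pay $754.33 → $0.00

$0.00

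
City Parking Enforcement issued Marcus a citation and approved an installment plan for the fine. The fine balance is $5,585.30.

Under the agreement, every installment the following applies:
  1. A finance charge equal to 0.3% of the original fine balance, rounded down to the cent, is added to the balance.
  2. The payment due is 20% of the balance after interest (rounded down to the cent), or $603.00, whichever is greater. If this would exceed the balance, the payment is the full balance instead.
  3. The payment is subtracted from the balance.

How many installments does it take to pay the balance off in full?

8

# | Opening | Interest | Payment | End bal
1 | $5,585.30 | $16.75 | $1,120.41 | $4,481.64
2 | $4,481.64 | $16.75 | $899.67 | $3,598.72
3 | $3,598.72 | $16.75 | $723.09 | $2,892.38
4 | $2,892.38 | $16.75 | $603.00 | $2,306.13
5 | $2,306.13 | $16.75 | $603.00 | $1,719.88
6 | $1,719.88 | $16.75 | $603.00 | $1,133.63
7 | $1,133.63 | $16.75 | $603.00 | $547.38
8 | $547.38 | $16.75 | $564.13 | $0.00
Balance reaches $0.00 in installment 8.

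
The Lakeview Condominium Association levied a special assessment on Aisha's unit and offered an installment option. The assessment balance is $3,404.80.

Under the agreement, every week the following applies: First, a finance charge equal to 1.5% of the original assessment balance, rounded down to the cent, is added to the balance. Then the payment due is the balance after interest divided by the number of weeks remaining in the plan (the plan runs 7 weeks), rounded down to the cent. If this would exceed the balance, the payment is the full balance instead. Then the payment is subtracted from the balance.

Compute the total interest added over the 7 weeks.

Week 1: opening $3,404.80; interest $51.07 → $3,455.87; payment $493.69; balance $2,962.18
Week 2: opening $2,962.18; interest $51.07 → $3,013.25; payment $502.20; balance $2,511.05
Week 3: opening $2,511.05; interest $51.07 → $2,562.12; payment $512.42; balance $2,049.70
Week 4: opening $2,049.70; interest $51.07 → $2,100.77; payment $525.19; balance $1,575.58
Week 5: opening $1,575.58; interest $51.07 → $1,626.65; payment $542.21; balance $1,084.44
Week 6: opening $1,084.44; interest $51.07 → $1,135.51; payment $567.75; balance $567.76
Week 7: opening $567.76; interest $51.07 → $618.83; payment $618.83; balance $0.00
Total interest: $51.07 + $51.07 + $51.07 + $51.07 + $51.07 + $51.07 + $51.07 = $357.49

$357.49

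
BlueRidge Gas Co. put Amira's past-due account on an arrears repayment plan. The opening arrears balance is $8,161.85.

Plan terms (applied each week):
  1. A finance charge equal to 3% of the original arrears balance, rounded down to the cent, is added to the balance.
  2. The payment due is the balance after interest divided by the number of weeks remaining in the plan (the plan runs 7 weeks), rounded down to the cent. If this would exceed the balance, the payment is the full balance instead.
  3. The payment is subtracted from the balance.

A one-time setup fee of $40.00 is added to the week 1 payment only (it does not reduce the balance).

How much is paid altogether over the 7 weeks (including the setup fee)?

$9,915.80

Week 1: $8,161.85 +$244.85 interest = $8,406.70; pay $1,200.95 (+ $40.00 fee) → $7,205.75
Week 2: $7,205.75 +$244.85 interest = $7,450.60; pay $1,241.76 → $6,208.84
Week 3: $6,208.84 +$244.85 interest = $6,453.69; pay $1,290.73 → $5,162.96
Week 4: $5,162.96 +$244.85 interest = $5,407.81; pay $1,351.95 → $4,055.86
Week 5: $4,055.86 +$244.85 interest = $4,300.71; pay $1,433.57 → $2,867.14
Week 6: $2,867.14 +$244.85 interest = $3,111.99; pay $1,555.99 → $1,556.00
Week 7: $1,556.00 +$244.85 interest = $1,800.85; pay $1,800.85 → $0.00
Total paid: $9,915.80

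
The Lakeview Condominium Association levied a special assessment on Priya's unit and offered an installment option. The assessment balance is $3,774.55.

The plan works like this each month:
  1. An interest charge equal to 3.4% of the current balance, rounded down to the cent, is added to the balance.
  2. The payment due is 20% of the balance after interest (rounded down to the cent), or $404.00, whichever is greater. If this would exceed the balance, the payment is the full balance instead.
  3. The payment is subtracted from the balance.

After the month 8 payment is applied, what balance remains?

$319.85

Month 1: $3,774.55 +$128.33 interest = $3,902.88; pay $780.57 → $3,122.31
Month 2: $3,122.31 +$106.15 interest = $3,228.46; pay $645.69 → $2,582.77
Month 3: $2,582.77 +$87.81 interest = $2,670.58; pay $534.11 → $2,136.47
Month 4: $2,136.47 +$72.63 interest = $2,209.10; pay $441.82 → $1,767.28
Month 5: $1,767.28 +$60.08 interest = $1,827.36; pay $404.00 → $1,423.36
Month 6: $1,423.36 +$48.39 interest = $1,471.75; pay $404.00 → $1,067.75
Month 7: $1,067.75 +$36.30 interest = $1,104.05; pay $404.00 → $700.05
Month 8: $700.05 +$23.80 interest = $723.85; pay $404.00 → $319.85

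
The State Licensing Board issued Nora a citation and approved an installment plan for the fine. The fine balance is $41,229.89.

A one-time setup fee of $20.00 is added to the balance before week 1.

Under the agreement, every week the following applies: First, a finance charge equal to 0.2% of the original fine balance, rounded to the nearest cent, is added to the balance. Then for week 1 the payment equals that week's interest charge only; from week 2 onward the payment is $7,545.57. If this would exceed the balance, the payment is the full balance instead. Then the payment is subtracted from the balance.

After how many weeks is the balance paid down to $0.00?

Week 1: opening $41,249.89; interest $82.46 → $41,332.35; payment $82.46; balance $41,249.89
Week 2: opening $41,249.89; interest $82.46 → $41,332.35; payment $7,545.57; balance $33,786.78
Week 3: opening $33,786.78; interest $82.46 → $33,869.24; payment $7,545.57; balance $26,323.67
Week 4: opening $26,323.67; interest $82.46 → $26,406.13; payment $7,545.57; balance $18,860.56
Week 5: opening $18,860.56; interest $82.46 → $18,943.02; payment $7,545.57; balance $11,397.45
Week 6: opening $11,397.45; interest $82.46 → $11,479.91; payment $7,545.57; balance $3,934.34
Week 7: opening $3,934.34; interest $82.46 → $4,016.80; payment $4,016.80; balance $0.00
Balance reaches $0.00 in week 7.

7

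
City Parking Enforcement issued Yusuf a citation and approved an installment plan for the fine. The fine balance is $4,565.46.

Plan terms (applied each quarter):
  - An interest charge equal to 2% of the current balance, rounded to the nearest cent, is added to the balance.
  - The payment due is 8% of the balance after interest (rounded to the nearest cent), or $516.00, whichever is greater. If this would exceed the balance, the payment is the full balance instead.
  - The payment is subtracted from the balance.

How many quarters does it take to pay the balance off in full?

# | Opening | Interest | Payment | End bal
1 | $4,565.46 | $91.31 | $516.00 | $4,140.77
2 | $4,140.77 | $82.82 | $516.00 | $3,707.59
3 | $3,707.59 | $74.15 | $516.00 | $3,265.74
4 | $3,265.74 | $65.31 | $516.00 | $2,815.05
5 | $2,815.05 | $56.30 | $516.00 | $2,355.35
6 | $2,355.35 | $47.11 | $516.00 | $1,886.46
7 | $1,886.46 | $37.73 | $516.00 | $1,408.19
8 | $1,408.19 | $28.16 | $516.00 | $920.35
9 | $920.35 | $18.41 | $516.00 | $422.76
10 | $422.76 | $8.46 | $431.22 | $0.00
Balance reaches $0.00 in quarter 10.

10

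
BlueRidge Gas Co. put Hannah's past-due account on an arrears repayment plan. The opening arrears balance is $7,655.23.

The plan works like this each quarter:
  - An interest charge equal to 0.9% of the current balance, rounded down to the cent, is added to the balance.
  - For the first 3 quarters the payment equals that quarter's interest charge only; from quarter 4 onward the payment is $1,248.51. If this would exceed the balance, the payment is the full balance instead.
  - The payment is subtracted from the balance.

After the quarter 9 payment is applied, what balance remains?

$416.35

Quarter 1: opening $7,655.23; interest $68.89 → $7,724.12; payment $68.89; balance $7,655.23
Quarter 2: opening $7,655.23; interest $68.89 → $7,724.12; payment $68.89; balance $7,655.23
Quarter 3: opening $7,655.23; interest $68.89 → $7,724.12; payment $68.89; balance $7,655.23
Quarter 4: opening $7,655.23; interest $68.89 → $7,724.12; payment $1,248.51; balance $6,475.61
Quarter 5: opening $6,475.61; interest $58.28 → $6,533.89; payment $1,248.51; balance $5,285.38
Quarter 6: opening $5,285.38; interest $47.56 → $5,332.94; payment $1,248.51; balance $4,084.43
Quarter 7: opening $4,084.43; interest $36.75 → $4,121.18; payment $1,248.51; balance $2,872.67
Quarter 8: opening $2,872.67; interest $25.85 → $2,898.52; payment $1,248.51; balance $1,650.01
Quarter 9: opening $1,650.01; interest $14.85 → $1,664.86; payment $1,248.51; balance $416.35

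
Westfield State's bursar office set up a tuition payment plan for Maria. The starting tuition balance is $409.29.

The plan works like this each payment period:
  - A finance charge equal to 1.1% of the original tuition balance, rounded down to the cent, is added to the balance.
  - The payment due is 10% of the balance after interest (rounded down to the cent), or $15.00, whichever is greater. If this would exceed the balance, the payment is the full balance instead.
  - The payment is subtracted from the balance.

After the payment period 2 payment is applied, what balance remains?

Payment period 1: $409.29 +$4.50 interest = $413.79; pay $41.37 → $372.42
Payment period 2: $372.42 +$4.50 interest = $376.92; pay $37.69 → $339.23

$339.23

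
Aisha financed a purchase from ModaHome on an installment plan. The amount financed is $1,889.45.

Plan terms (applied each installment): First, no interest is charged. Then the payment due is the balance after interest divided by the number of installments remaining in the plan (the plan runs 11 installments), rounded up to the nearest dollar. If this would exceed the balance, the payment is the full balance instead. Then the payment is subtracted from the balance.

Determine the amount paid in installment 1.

$172.00

Installment 1: $1,889.45 − $172.00 → $1,717.45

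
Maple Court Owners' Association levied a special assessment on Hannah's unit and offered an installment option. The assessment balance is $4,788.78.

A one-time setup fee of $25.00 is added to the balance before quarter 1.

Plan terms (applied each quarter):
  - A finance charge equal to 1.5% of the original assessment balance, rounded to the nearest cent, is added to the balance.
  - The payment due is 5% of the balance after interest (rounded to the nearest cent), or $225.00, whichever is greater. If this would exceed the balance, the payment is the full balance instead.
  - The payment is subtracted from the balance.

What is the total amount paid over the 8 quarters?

Quarter 1: opening $4,813.78; interest $71.83 → $4,885.61; payment $244.28; balance $4,641.33
Quarter 2: opening $4,641.33; interest $71.83 → $4,713.16; payment $235.66; balance $4,477.50
Quarter 3: opening $4,477.50; interest $71.83 → $4,549.33; payment $227.47; balance $4,321.86
Quarter 4: opening $4,321.86; interest $71.83 → $4,393.69; payment $225.00; balance $4,168.69
Quarter 5: opening $4,168.69; interest $71.83 → $4,240.52; payment $225.00; balance $4,015.52
Quarter 6: opening $4,015.52; interest $71.83 → $4,087.35; payment $225.00; balance $3,862.35
Quarter 7: opening $3,862.35; interest $71.83 → $3,934.18; payment $225.00; balance $3,709.18
Quarter 8: opening $3,709.18; interest $71.83 → $3,781.01; payment $225.00; balance $3,556.01
Total paid: $1,832.41

$1,832.41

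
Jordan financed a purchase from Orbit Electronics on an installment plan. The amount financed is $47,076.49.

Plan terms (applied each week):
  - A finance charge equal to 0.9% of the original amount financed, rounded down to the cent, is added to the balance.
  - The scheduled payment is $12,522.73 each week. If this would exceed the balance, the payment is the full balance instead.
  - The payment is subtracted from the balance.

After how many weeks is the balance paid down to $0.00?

4

Week 1: opening $47,076.49; interest $423.68 → $47,500.17; payment $12,522.73; balance $34,977.44
Week 2: opening $34,977.44; interest $423.68 → $35,401.12; payment $12,522.73; balance $22,878.39
Week 3: opening $22,878.39; interest $423.68 → $23,302.07; payment $12,522.73; balance $10,779.34
Week 4: opening $10,779.34; interest $423.68 → $11,203.02; payment $11,203.02; balance $0.00
Balance reaches $0.00 in week 4.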